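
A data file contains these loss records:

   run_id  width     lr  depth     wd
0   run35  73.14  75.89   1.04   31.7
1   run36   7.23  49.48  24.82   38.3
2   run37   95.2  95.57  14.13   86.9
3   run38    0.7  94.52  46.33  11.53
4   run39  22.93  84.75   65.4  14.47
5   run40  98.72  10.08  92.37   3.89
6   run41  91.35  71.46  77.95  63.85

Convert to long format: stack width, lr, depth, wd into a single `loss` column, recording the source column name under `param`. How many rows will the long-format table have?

28

7 run_id values × 4 melted columns = 28 rows.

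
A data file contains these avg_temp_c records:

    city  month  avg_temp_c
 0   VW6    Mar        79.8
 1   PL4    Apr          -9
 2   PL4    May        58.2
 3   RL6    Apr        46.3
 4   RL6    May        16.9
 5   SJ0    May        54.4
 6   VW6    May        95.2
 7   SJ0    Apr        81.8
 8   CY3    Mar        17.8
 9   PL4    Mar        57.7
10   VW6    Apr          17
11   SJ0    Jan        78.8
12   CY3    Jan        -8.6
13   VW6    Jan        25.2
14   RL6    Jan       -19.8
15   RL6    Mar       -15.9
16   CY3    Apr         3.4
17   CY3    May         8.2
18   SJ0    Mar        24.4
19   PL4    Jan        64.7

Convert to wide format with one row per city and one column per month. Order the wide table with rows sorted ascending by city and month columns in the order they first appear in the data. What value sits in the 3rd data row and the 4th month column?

With rows sorted ascending by city, row 3 is city=RL6. month columns in first-appearance order: Mar, Apr, May, Jan; column 4 is Jan.
Long rows with city=RL6, month=Jan: avg_temp_c = -19.8.

-19.8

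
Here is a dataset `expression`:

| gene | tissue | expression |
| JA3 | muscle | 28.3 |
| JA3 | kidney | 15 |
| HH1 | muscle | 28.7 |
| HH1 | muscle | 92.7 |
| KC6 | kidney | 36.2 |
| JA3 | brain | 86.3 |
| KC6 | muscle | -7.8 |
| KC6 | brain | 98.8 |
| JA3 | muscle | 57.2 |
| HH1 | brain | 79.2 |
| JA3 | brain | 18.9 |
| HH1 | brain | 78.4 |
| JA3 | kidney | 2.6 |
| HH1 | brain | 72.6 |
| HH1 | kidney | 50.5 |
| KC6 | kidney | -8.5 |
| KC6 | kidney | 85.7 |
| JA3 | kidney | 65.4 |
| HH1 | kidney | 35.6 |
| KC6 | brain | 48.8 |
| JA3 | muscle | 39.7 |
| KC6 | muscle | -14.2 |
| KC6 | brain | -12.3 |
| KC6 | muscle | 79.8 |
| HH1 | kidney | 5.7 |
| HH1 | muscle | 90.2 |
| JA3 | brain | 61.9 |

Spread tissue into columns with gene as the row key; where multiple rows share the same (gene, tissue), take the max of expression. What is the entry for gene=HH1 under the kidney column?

50.5

Rows with gene=HH1 and tissue=kidney: expression values are 50.5, 35.6, 5.7.
max(50.5, 35.6, 5.7) = 50.5.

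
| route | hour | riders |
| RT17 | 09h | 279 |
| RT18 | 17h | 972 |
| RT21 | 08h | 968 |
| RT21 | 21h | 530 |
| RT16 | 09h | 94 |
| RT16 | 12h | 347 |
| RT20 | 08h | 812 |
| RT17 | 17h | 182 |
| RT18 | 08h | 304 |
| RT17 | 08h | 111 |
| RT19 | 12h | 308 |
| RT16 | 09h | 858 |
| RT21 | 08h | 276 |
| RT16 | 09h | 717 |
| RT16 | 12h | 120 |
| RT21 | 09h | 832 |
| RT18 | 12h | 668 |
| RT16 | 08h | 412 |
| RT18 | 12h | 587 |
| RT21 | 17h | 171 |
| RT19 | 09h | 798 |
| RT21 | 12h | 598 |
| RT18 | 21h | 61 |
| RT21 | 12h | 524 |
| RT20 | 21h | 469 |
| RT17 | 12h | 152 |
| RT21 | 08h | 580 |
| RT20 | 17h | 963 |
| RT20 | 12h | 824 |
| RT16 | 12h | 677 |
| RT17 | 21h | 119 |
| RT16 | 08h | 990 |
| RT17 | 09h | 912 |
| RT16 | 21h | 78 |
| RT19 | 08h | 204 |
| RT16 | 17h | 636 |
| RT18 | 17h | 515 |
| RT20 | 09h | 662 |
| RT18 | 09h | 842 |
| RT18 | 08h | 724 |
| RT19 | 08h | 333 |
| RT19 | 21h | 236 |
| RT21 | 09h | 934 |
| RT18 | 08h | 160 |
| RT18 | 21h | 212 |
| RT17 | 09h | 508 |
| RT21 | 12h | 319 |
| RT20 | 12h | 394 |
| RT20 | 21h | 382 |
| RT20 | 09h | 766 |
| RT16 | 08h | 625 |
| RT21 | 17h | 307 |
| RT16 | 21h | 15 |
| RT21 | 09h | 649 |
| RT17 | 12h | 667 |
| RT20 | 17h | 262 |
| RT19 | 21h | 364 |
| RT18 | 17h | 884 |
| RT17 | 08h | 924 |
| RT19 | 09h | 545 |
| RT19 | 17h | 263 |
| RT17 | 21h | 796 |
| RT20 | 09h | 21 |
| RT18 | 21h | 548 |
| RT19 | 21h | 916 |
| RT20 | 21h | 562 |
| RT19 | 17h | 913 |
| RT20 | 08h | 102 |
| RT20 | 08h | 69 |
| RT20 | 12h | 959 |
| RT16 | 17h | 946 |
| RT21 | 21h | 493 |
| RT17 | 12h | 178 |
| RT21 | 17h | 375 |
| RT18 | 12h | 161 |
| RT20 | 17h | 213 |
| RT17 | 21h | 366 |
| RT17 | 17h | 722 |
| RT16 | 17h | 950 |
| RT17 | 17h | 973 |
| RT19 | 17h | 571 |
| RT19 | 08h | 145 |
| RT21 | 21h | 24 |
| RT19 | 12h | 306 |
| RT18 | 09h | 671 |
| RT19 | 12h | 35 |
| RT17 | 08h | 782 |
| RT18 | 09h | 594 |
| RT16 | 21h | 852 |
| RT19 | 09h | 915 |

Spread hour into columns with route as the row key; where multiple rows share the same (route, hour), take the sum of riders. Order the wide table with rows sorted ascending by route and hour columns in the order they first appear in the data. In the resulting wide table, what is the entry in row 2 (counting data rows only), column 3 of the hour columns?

With rows sorted ascending by route, row 2 is route=RT17. hour columns in first-appearance order: 09h, 17h, 08h, 21h, 12h; column 3 is 08h.
Long rows with route=RT17, hour=08h: 111 + 924 + 782 = 1817.

1817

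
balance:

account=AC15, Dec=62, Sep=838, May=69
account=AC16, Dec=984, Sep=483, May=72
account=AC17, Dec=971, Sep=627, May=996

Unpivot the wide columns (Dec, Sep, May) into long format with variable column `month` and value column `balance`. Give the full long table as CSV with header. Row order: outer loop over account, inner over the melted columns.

account,month,balance
AC15,Dec,62
AC15,Sep,838
AC15,May,69
AC16,Dec,984
AC16,Sep,483
AC16,May,72
AC17,Dec,971
AC17,Sep,627
AC17,May,996

Each (account, column) pair becomes one row: 3 × 3 = 9 rows.
For example, (AC15, Dec) → balance=62.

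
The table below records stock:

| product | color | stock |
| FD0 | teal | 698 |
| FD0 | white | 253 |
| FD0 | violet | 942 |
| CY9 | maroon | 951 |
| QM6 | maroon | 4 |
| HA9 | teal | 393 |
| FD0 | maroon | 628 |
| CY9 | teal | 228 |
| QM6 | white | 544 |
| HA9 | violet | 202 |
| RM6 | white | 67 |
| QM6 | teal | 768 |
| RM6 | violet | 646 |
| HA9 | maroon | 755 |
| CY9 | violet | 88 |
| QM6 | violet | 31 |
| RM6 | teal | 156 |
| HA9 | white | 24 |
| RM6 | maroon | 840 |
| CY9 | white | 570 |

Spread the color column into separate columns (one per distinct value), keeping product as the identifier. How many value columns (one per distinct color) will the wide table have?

4 distinct color values: violet, white, teal, maroon.

4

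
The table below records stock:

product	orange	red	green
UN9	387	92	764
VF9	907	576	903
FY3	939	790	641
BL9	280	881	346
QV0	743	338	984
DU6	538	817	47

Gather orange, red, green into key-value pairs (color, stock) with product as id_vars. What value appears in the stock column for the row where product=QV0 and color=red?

338

Unpivoting turns each (product, wide-column) pair into one long row.
The wide cell at row QV0, column red holds 338, so the long row (QV0, red) has stock=338.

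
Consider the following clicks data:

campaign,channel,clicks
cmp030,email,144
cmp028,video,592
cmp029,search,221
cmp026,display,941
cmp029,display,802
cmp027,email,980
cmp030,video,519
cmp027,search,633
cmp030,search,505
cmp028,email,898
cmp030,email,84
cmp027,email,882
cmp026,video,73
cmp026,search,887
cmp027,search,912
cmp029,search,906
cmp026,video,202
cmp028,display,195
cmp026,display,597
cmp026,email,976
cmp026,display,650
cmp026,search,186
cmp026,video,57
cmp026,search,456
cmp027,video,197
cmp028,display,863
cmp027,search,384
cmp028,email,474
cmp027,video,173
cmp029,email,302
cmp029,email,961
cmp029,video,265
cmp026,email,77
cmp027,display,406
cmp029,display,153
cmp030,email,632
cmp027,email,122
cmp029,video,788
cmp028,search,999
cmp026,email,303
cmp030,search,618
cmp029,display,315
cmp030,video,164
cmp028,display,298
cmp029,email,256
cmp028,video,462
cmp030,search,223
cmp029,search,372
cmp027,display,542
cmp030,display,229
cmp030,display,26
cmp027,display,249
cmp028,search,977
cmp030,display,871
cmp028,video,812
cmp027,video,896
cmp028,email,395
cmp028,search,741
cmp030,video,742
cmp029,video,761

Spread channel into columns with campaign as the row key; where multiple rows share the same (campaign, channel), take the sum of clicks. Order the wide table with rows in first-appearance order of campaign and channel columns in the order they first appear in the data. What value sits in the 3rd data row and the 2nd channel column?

1814

With rows in first-appearance order of campaign, row 3 is campaign=cmp029. channel columns in first-appearance order: email, video, search, display; column 2 is video.
Long rows with campaign=cmp029, channel=video: 265 + 788 + 761 = 1814.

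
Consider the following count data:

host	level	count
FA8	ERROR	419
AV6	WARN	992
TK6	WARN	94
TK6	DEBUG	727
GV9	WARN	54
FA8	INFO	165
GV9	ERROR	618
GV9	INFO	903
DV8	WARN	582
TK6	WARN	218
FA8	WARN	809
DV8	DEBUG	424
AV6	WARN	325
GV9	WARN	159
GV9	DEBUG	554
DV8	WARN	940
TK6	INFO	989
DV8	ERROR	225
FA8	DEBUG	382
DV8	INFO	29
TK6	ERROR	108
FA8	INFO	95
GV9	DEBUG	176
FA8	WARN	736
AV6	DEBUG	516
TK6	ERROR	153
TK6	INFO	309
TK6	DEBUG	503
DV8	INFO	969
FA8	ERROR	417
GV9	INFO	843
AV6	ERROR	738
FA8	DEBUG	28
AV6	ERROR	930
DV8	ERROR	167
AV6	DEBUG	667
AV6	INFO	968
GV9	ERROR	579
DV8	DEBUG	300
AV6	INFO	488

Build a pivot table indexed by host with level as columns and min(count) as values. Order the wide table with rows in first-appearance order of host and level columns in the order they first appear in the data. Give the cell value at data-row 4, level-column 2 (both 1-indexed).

54

With rows in first-appearance order of host, row 4 is host=GV9. level columns in first-appearance order: ERROR, WARN, DEBUG, INFO; column 2 is WARN.
Long rows with host=GV9, level=WARN: min(54, 159) = 54.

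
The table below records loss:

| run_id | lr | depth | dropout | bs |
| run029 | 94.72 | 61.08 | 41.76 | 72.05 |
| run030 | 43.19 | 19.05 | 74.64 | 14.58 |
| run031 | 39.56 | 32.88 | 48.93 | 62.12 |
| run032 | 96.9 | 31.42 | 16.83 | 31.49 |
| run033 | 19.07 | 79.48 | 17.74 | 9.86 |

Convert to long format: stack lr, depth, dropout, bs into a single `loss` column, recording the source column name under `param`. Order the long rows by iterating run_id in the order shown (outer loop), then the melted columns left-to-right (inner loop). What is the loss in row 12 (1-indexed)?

20 rows total (5 × 4). Row 12: index ⌊(12-1)/4⌋ = 2 into run_id → run031; (12-1) mod 4 = 3 into the melted columns → bs.
So row 12 is (run031, bs, 62.12); loss = 62.12.

62.12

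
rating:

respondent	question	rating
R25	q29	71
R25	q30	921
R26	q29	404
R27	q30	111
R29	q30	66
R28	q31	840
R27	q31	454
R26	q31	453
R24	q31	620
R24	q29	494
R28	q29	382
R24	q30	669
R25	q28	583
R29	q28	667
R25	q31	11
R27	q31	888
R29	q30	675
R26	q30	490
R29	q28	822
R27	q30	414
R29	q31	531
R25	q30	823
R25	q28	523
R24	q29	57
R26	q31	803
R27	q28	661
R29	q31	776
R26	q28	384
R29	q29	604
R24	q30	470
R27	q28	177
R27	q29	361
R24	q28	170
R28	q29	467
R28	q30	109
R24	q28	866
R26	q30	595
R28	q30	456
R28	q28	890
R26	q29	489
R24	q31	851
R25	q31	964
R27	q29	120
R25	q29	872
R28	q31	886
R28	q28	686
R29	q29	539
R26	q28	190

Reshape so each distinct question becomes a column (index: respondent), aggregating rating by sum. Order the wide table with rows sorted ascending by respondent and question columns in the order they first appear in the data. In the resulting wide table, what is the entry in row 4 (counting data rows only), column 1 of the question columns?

481

With rows sorted ascending by respondent, row 4 is respondent=R27. question columns in first-appearance order: q29, q30, q31, q28; column 1 is q29.
Long rows with respondent=R27, question=q29: 361 + 120 = 481.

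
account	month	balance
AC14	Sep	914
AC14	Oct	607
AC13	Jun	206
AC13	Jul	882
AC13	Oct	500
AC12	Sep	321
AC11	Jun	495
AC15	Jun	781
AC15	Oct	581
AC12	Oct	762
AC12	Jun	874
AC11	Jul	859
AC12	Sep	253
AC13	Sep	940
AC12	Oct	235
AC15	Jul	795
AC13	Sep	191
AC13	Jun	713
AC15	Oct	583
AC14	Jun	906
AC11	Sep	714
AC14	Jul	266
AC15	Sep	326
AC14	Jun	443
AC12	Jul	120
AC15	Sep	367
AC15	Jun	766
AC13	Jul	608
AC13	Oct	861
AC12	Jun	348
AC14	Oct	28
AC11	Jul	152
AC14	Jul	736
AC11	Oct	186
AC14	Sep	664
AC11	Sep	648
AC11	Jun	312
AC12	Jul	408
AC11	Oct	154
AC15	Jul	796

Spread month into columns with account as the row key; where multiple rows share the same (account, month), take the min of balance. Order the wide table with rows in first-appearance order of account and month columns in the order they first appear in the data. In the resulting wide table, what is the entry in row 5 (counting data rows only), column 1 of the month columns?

With rows in first-appearance order of account, row 5 is account=AC15. month columns in first-appearance order: Sep, Oct, Jun, Jul; column 1 is Sep.
Long rows with account=AC15, month=Sep: min(326, 367) = 326.

326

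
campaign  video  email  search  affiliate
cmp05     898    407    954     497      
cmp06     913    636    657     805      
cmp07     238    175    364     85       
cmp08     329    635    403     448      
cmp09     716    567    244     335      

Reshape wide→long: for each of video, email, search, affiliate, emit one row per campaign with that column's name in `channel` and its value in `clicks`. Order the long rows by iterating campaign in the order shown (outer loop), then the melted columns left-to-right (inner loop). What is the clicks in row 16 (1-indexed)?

20 rows total (5 × 4). Row 16: index ⌊(16-1)/4⌋ = 3 into campaign → cmp08; (16-1) mod 4 = 3 into the melted columns → affiliate.
So row 16 is (cmp08, affiliate, 448); clicks = 448.

448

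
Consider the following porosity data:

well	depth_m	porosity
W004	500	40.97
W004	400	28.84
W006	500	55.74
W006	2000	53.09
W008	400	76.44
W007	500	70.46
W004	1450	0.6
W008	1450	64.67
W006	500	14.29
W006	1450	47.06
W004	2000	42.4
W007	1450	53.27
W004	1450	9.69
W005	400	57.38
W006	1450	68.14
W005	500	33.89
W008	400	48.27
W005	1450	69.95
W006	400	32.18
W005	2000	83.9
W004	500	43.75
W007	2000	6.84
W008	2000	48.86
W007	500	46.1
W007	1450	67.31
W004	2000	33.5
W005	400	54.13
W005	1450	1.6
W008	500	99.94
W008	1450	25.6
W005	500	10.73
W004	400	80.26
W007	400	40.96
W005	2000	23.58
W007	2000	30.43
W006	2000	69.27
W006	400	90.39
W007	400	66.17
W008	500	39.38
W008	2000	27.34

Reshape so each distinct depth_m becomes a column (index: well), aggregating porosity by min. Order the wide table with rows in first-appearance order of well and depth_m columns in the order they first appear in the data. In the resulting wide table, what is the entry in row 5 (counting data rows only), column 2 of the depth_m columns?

54.13

With rows in first-appearance order of well, row 5 is well=W005. depth_m columns in first-appearance order: 500, 400, 2000, 1450; column 2 is 400.
Long rows with well=W005, depth_m=400: min(57.38, 54.13) = 54.13.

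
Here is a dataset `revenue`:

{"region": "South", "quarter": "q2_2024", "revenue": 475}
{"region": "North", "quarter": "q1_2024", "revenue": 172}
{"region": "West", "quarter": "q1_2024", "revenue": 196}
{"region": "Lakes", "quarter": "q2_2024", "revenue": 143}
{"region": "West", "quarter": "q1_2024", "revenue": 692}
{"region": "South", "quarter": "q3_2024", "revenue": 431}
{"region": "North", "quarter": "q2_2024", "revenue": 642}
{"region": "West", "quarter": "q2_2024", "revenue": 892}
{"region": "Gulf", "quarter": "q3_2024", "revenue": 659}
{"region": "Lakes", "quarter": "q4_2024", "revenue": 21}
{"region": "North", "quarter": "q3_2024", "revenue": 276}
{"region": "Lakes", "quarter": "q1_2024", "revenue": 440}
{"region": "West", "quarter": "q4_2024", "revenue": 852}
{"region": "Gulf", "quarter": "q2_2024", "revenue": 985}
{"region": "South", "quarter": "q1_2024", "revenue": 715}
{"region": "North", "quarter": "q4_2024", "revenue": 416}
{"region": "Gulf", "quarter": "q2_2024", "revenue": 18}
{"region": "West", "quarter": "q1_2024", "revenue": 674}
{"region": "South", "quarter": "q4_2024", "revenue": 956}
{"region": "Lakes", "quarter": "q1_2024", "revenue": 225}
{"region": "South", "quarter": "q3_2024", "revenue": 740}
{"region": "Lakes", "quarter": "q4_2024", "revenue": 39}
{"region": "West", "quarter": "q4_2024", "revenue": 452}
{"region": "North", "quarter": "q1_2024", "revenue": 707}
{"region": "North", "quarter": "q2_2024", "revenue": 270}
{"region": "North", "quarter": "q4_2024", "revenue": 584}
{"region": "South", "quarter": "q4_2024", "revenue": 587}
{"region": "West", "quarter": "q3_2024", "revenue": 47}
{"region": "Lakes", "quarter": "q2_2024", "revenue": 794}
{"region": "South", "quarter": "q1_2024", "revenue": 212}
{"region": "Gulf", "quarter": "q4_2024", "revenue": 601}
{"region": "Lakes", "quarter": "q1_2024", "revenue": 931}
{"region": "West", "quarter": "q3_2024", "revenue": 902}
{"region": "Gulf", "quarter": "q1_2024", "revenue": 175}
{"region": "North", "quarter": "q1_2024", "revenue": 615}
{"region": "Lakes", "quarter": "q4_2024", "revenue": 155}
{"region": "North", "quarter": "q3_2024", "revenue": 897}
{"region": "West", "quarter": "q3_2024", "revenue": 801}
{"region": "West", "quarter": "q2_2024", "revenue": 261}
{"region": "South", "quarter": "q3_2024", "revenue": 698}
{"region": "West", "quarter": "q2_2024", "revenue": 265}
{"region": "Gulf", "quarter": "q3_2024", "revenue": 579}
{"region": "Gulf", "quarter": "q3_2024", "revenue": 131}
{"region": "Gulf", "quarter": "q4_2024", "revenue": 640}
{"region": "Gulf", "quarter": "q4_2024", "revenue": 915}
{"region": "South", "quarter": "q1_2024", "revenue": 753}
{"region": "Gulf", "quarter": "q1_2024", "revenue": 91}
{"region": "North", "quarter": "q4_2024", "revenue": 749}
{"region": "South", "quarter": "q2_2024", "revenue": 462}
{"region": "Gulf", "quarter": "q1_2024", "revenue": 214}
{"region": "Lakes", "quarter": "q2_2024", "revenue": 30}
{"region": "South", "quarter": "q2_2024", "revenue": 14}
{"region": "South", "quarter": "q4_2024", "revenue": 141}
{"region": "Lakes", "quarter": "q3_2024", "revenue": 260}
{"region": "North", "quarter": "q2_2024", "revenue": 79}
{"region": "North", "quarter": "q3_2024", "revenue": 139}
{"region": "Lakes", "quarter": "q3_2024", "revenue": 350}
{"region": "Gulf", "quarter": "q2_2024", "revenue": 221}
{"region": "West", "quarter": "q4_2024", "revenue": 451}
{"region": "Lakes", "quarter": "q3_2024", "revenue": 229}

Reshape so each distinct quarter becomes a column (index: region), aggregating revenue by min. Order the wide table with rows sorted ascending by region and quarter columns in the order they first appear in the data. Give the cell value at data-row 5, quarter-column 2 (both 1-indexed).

196

With rows sorted ascending by region, row 5 is region=West. quarter columns in first-appearance order: q2_2024, q1_2024, q3_2024, q4_2024; column 2 is q1_2024.
Long rows with region=West, quarter=q1_2024: min(196, 692, 674) = 196.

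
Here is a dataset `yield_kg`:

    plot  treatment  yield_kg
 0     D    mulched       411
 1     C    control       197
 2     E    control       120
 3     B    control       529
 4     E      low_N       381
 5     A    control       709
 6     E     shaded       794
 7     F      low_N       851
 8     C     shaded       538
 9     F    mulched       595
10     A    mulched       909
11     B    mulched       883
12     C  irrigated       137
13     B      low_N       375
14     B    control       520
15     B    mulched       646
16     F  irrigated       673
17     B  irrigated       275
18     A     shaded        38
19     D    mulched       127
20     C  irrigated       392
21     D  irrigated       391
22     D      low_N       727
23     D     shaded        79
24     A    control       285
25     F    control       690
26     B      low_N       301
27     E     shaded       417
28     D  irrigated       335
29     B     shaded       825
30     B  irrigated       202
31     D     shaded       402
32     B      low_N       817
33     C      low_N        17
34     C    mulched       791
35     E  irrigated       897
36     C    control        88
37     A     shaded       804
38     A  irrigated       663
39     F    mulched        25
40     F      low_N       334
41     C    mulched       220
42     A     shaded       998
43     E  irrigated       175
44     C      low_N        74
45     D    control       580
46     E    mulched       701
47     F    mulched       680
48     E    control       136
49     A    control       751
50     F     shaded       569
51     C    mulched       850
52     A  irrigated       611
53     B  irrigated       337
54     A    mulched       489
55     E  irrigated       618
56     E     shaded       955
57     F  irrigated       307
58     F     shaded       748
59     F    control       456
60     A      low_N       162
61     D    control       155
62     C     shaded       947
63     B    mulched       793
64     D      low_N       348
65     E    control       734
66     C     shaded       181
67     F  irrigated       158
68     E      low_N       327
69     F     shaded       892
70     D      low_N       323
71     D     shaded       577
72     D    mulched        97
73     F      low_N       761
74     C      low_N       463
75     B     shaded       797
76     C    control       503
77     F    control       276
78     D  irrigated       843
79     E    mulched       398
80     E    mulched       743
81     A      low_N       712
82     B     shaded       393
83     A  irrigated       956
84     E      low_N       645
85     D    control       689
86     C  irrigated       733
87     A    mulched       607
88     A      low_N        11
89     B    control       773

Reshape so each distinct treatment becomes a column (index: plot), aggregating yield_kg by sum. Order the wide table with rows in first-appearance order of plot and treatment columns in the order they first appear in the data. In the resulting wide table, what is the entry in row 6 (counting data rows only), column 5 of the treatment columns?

With rows in first-appearance order of plot, row 6 is plot=F. treatment columns in first-appearance order: mulched, control, low_N, shaded, irrigated; column 5 is irrigated.
Long rows with plot=F, treatment=irrigated: 673 + 307 + 158 = 1138.

1138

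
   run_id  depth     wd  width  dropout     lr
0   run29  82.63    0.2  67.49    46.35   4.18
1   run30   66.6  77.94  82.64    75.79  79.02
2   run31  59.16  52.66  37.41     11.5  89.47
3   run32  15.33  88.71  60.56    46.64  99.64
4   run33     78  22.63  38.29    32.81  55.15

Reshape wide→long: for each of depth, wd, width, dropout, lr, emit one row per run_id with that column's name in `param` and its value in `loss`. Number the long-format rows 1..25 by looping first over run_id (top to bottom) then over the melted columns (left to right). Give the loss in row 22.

22.63

25 rows total (5 × 5). Row 22: index ⌊(22-1)/5⌋ = 4 into run_id → run33; (22-1) mod 5 = 1 into the melted columns → wd.
So row 22 is (run33, wd, 22.63); loss = 22.63.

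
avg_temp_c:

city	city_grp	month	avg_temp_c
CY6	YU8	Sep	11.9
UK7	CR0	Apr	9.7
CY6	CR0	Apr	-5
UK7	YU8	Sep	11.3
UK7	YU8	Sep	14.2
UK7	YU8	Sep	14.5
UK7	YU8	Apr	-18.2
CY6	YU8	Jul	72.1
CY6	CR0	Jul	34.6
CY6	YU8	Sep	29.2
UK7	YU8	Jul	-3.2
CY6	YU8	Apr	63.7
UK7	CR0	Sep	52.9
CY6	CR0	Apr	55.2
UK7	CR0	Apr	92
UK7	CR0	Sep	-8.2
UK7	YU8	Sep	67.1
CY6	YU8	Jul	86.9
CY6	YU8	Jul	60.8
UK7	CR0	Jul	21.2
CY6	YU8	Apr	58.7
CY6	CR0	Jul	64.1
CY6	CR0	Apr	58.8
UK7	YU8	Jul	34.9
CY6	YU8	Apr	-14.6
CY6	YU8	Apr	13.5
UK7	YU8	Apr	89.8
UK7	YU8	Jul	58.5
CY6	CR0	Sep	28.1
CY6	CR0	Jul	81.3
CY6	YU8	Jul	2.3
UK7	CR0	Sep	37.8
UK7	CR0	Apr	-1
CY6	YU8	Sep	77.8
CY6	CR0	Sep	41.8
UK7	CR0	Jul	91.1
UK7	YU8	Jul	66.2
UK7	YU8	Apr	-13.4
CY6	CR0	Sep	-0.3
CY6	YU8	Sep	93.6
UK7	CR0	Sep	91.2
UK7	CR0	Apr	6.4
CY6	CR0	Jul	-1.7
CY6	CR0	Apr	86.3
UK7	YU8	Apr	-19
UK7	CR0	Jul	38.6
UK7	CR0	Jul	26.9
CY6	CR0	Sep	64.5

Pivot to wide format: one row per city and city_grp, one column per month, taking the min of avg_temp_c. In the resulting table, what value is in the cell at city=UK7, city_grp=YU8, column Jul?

Rows with city=UK7, city_grp=YU8 and month=Jul: avg_temp_c values are -3.2, 34.9, 58.5, 66.2.
min(-3.2, 34.9, 58.5, 66.2) = -3.2.

-3.2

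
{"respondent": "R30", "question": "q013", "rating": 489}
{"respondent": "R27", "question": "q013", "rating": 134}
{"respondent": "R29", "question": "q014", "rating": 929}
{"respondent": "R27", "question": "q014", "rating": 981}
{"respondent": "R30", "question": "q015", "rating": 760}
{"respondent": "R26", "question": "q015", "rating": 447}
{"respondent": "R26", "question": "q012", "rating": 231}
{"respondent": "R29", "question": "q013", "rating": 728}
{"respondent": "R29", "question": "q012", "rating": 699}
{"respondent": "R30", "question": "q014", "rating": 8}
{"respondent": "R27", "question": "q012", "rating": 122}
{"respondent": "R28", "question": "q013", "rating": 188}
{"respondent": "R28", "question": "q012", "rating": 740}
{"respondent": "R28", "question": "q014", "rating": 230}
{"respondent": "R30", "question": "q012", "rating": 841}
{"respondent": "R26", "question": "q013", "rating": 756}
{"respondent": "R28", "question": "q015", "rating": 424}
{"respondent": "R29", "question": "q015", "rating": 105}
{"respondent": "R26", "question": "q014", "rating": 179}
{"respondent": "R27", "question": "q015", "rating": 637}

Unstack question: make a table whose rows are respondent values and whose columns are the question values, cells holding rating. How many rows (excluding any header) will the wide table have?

5 distinct respondent values → 5 rows.

5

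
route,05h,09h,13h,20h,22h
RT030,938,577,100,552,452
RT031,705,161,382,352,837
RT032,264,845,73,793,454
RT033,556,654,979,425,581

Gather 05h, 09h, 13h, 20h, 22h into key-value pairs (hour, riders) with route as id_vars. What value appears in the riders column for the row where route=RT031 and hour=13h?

Unpivoting turns each (route, wide-column) pair into one long row.
The wide cell at row RT031, column 13h holds 382, so the long row (RT031, 13h) has riders=382.

382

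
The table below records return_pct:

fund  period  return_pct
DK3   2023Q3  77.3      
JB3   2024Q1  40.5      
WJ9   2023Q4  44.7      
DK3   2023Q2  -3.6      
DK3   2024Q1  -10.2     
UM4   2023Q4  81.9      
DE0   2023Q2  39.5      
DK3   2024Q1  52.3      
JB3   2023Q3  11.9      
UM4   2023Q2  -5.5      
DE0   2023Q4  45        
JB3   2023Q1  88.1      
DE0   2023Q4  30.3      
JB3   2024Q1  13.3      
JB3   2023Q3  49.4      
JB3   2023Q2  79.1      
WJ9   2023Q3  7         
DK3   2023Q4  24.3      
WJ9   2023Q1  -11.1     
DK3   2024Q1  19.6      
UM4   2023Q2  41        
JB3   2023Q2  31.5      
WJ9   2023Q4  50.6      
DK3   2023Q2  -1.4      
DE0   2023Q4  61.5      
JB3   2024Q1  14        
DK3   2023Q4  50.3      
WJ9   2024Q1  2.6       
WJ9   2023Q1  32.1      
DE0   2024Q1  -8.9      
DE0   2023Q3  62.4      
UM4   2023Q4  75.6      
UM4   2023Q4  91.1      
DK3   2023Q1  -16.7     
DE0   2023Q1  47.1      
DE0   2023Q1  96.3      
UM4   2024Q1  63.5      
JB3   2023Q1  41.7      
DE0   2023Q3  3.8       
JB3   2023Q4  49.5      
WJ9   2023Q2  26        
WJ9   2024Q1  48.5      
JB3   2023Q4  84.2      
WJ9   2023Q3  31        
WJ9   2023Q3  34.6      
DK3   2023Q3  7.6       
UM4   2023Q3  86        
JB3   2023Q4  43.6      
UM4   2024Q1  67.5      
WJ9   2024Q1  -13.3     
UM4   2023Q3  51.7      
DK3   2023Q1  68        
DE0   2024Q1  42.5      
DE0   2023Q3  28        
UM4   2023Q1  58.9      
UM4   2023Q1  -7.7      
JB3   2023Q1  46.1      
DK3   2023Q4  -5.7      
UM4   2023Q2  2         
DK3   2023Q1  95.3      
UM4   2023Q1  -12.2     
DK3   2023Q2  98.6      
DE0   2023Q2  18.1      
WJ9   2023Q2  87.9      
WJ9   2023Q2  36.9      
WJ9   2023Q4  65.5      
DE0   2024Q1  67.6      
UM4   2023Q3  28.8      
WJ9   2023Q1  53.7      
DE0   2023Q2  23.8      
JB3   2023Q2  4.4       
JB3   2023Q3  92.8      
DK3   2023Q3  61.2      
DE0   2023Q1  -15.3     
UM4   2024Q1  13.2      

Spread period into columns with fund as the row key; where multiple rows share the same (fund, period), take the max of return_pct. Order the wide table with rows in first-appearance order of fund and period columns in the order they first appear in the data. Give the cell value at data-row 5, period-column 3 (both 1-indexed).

61.5

With rows in first-appearance order of fund, row 5 is fund=DE0. period columns in first-appearance order: 2023Q3, 2024Q1, 2023Q4, 2023Q2, 2023Q1; column 3 is 2023Q4.
Long rows with fund=DE0, period=2023Q4: max(45, 30.3, 61.5) = 61.5.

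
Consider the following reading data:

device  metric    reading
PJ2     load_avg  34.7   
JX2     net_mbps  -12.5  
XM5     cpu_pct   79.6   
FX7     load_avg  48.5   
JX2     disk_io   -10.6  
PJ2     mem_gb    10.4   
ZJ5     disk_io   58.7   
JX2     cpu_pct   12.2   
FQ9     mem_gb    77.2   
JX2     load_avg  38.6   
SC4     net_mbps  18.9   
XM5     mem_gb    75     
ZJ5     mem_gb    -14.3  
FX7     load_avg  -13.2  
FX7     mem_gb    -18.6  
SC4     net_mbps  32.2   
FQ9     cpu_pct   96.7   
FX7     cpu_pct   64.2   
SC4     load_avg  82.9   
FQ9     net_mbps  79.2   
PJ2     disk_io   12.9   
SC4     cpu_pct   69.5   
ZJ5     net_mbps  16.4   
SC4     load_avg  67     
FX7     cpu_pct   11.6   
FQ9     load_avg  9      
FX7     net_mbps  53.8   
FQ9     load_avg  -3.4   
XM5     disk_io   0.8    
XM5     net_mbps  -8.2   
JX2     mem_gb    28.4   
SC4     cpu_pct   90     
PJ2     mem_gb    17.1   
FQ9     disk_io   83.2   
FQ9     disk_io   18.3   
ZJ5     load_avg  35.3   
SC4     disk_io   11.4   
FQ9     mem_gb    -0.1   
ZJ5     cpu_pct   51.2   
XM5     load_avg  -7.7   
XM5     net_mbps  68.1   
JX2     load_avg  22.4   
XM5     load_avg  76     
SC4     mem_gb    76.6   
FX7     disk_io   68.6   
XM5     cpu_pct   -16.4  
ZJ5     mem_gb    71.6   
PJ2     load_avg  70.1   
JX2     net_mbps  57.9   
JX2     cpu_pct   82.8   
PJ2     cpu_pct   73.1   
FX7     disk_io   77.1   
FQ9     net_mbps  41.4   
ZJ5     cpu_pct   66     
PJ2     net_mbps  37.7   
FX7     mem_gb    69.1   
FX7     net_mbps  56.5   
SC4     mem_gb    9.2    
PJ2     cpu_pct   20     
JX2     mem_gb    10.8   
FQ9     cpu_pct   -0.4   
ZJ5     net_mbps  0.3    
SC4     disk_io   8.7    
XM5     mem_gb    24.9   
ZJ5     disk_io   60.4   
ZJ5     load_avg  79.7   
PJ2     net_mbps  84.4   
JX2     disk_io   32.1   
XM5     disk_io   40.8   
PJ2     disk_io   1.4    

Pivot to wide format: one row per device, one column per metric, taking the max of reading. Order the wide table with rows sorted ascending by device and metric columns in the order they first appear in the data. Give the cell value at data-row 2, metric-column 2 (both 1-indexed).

56.5

With rows sorted ascending by device, row 2 is device=FX7. metric columns in first-appearance order: load_avg, net_mbps, cpu_pct, disk_io, mem_gb; column 2 is net_mbps.
Long rows with device=FX7, metric=net_mbps: max(53.8, 56.5) = 56.5.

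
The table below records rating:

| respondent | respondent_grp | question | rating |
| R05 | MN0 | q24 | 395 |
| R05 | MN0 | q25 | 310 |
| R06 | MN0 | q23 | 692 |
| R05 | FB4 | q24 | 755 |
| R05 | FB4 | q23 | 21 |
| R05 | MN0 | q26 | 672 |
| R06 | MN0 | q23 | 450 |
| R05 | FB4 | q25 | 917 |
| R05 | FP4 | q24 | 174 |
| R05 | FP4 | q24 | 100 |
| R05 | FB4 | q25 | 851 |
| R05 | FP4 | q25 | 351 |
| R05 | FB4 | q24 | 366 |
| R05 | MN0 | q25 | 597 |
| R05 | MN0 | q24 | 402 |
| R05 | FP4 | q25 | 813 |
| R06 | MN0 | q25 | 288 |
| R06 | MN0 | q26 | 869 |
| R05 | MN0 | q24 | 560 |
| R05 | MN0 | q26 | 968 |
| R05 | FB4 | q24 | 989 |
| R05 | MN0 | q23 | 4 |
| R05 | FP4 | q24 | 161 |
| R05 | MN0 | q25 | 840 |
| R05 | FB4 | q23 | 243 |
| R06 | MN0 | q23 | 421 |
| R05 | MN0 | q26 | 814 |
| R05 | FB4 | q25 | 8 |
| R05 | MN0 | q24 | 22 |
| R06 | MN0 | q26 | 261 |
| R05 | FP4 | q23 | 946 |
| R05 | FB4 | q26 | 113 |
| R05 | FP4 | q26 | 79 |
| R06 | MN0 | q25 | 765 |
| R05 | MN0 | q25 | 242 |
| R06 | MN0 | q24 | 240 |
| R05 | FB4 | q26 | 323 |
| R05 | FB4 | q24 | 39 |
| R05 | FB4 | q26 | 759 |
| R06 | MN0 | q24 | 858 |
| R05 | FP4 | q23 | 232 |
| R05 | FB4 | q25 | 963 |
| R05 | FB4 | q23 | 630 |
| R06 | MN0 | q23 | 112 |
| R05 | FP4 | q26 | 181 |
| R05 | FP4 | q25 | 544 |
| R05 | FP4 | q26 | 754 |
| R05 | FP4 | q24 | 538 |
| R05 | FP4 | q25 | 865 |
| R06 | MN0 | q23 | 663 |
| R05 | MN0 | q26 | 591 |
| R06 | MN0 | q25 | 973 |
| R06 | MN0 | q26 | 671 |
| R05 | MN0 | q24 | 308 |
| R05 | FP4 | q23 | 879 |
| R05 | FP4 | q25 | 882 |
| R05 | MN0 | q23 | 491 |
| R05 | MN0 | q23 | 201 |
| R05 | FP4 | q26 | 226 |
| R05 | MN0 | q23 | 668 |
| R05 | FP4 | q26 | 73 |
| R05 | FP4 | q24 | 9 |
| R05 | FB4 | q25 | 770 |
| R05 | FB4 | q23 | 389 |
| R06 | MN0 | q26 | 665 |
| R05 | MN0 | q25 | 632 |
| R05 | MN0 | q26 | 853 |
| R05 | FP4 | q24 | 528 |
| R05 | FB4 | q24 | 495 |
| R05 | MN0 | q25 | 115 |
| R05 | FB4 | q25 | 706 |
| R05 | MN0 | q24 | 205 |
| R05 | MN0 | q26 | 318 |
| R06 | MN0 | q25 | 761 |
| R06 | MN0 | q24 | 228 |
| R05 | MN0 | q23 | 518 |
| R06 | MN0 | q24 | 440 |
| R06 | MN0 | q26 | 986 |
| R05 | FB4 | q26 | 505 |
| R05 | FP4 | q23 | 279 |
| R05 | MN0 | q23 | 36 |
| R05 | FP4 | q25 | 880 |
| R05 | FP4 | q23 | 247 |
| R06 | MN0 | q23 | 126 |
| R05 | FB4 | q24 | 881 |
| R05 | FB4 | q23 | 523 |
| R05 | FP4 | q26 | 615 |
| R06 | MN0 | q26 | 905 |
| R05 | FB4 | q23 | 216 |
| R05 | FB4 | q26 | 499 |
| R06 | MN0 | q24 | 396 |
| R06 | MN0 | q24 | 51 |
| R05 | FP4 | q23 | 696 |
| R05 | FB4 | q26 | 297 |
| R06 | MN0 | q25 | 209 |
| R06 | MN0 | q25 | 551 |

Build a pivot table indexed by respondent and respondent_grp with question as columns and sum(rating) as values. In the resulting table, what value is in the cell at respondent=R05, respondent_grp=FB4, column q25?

Rows with respondent=R05, respondent_grp=FB4 and question=q25: rating values are 917, 851, 8, 963, 770, 706.
917 + 851 + 8 + 963 + 770 + 706 = 4215.

4215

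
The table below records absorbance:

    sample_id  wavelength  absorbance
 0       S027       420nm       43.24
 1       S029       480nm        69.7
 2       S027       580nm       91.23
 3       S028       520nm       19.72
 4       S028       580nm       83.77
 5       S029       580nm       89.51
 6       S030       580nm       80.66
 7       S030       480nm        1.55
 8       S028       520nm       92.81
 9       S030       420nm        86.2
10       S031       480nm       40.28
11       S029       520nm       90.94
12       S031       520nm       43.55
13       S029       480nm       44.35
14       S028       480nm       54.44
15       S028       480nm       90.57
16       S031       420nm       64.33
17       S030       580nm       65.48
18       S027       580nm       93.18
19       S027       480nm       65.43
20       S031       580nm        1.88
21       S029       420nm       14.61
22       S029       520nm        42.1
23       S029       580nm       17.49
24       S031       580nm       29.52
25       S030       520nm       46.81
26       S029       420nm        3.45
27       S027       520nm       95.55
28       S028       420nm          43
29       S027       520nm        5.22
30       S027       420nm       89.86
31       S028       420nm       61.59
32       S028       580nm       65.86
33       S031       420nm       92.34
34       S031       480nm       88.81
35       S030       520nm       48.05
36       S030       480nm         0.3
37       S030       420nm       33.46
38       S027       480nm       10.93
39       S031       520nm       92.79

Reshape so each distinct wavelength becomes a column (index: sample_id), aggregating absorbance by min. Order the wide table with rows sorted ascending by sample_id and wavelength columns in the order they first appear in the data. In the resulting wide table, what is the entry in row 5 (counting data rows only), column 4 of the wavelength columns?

With rows sorted ascending by sample_id, row 5 is sample_id=S031. wavelength columns in first-appearance order: 420nm, 480nm, 580nm, 520nm; column 4 is 520nm.
Long rows with sample_id=S031, wavelength=520nm: min(43.55, 92.79) = 43.55.

43.55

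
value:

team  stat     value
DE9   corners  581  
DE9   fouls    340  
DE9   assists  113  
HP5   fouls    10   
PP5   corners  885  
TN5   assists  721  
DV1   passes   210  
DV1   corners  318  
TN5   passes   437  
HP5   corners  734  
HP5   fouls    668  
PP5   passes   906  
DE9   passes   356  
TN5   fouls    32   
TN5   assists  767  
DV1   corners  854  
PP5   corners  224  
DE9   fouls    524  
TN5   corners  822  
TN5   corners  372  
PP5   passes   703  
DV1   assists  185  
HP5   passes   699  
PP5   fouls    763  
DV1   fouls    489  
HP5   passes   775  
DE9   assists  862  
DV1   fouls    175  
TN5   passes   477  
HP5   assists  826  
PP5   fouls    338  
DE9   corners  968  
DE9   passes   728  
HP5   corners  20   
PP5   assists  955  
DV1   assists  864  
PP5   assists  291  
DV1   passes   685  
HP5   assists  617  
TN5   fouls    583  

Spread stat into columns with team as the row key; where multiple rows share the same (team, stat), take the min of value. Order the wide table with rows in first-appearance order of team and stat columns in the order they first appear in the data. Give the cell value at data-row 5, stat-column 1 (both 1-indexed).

With rows in first-appearance order of team, row 5 is team=DV1. stat columns in first-appearance order: corners, fouls, assists, passes; column 1 is corners.
Long rows with team=DV1, stat=corners: min(318, 854) = 318.

318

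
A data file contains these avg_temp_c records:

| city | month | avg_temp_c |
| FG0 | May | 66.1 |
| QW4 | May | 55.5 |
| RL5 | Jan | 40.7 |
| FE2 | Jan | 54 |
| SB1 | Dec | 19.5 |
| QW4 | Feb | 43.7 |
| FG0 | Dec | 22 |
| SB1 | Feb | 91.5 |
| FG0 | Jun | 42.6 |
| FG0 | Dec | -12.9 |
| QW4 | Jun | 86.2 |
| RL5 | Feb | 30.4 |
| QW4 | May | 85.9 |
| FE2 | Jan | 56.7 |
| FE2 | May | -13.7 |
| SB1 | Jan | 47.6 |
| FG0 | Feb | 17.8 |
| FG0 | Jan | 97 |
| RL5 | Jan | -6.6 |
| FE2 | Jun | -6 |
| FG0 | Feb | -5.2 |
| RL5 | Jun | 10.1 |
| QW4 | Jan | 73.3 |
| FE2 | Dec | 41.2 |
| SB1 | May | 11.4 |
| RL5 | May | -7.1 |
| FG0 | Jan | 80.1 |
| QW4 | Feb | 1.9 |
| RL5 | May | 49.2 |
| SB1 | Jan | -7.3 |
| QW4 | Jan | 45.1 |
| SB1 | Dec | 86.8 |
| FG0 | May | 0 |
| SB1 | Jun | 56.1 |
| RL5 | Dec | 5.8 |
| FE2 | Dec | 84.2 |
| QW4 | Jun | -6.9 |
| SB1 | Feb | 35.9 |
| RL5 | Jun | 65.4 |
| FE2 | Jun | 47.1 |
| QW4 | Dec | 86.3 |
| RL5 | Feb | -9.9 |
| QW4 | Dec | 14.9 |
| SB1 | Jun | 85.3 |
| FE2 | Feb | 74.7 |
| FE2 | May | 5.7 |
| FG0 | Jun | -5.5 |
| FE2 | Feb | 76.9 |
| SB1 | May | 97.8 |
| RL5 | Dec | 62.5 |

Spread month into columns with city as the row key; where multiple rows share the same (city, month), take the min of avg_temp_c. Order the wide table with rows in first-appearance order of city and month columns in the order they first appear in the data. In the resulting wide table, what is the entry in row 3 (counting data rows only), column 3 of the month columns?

5.8

With rows in first-appearance order of city, row 3 is city=RL5. month columns in first-appearance order: May, Jan, Dec, Feb, Jun; column 3 is Dec.
Long rows with city=RL5, month=Dec: min(5.8, 62.5) = 5.8.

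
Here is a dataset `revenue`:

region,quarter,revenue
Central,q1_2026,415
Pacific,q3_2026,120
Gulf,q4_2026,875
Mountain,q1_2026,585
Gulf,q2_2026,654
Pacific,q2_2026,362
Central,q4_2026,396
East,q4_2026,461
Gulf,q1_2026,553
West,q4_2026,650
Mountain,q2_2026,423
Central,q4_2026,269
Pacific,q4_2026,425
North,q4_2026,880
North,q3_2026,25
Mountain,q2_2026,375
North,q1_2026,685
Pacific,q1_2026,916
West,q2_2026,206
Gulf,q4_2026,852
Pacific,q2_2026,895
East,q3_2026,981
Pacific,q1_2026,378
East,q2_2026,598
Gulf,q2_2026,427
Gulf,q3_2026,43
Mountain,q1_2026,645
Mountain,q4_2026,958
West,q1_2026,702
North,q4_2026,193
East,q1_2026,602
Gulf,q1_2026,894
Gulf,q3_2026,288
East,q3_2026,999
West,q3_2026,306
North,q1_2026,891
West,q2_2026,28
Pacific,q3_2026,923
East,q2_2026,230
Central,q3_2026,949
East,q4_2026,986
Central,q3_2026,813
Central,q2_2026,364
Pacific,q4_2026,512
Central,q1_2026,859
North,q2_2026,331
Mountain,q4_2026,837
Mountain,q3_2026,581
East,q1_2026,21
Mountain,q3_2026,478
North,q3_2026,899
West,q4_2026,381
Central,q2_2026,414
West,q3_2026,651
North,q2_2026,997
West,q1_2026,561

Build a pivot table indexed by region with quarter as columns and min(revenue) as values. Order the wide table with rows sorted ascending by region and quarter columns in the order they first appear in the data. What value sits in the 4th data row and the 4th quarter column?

With rows sorted ascending by region, row 4 is region=Mountain. quarter columns in first-appearance order: q1_2026, q3_2026, q4_2026, q2_2026; column 4 is q2_2026.
Long rows with region=Mountain, quarter=q2_2026: min(423, 375) = 375.

375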